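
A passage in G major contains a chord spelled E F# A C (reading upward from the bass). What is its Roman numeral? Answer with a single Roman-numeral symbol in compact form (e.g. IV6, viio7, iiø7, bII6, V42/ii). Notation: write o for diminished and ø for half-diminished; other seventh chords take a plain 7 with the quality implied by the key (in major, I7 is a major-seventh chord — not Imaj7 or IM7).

Stacked in thirds the chord is F#-A-C-E: a half-diminished seventh chord on F#.
F# is scale degree 7 in G major, and a half-diminished seventh chord on that degree is written viiø7.
With E in the bass the chord is in third inversion, so the figured bass is 42.

viiø42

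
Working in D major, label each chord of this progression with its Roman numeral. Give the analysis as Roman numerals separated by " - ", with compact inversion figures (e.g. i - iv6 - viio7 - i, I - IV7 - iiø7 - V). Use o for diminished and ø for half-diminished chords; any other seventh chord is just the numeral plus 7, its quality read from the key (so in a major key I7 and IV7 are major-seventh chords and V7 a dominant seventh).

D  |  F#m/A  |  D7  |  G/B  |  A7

I - iii6 - V7/IV - IV6 - V7

D: major triad on D = scale degree 1 → I.
F#m/A: root F# is the mediant; minor triad there is iii6.
D7: chromatic; D is V of IV, so V7/IV.
G/B: major triad on G = scale degree 4 → IV6.
A7: root A is the dominant; dominant seventh chord there is V7.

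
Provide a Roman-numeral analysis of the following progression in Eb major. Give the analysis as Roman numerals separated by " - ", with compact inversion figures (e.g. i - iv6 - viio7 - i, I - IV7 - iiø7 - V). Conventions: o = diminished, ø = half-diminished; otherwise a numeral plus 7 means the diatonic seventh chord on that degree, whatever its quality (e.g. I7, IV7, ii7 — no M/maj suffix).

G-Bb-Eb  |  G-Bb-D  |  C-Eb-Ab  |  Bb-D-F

I6 - iii - IV6 - V

G-Bb-Eb: root Eb is the tonic; major triad there is I6.
G-Bb-D has root G, degree 3 in Eb major, so iii.
C-Eb-Ab has root Ab, degree 4 in Eb major, so IV6.
Bb-D-F: major triad on Bb = scale degree 5 → V.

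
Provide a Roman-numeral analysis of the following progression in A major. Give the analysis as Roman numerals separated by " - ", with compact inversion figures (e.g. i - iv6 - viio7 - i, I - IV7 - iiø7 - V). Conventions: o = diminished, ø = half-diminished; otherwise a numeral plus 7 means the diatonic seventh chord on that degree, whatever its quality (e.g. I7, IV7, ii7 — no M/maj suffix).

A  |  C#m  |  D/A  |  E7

A: major triad on A = scale degree 1 → I.
C#m: minor triad on C# = scale degree 3 → iii.
D/A: root D is the subdominant; major triad there is IV64.
E7: dominant seventh chord on E = scale degree 5 → V7.

I - iii - IV64 - V7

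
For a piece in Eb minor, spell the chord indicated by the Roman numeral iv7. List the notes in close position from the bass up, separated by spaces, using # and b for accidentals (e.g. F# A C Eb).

The numeral's case and figure indicate a minor seventh chord. In Eb minor its root, scale degree 4, is Ab.
That chord is spelled Ab-Cb-Eb-Gb.

Ab Cb Eb Gb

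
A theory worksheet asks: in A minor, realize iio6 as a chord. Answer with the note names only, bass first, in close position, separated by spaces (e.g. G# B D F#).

D F B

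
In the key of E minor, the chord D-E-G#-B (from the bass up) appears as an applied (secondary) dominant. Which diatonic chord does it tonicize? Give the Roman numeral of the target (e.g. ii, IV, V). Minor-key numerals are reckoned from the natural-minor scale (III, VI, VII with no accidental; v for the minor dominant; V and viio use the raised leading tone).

iv

The chord is a dominant seventh chord on E.
A dominant resolves down a perfect fifth: E → A. In E minor, A is scale degree 4, i.e. iv.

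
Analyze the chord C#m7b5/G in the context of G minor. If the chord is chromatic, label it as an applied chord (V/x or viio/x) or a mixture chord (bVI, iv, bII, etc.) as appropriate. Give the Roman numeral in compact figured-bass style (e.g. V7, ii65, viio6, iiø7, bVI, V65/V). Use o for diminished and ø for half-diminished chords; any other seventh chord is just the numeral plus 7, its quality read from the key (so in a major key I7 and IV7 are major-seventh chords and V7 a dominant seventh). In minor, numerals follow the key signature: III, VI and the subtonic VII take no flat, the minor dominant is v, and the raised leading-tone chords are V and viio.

viiø43/V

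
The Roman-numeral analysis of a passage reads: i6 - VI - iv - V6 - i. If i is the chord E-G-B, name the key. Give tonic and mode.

E minor

The chord Em is a minor triad rooted on E; its label is i.
If E is scale degree 1 and the mode makes that degree carry a minor triad, the tonic is E and the mode is minor.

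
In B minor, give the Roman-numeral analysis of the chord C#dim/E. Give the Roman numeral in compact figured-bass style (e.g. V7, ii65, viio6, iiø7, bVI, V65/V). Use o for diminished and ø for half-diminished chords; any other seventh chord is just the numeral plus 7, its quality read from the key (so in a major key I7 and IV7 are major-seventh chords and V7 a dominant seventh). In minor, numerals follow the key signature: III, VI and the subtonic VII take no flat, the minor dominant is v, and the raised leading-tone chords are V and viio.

iio6

Stacked in thirds the chord is C#-E-G: a diminished triad on C#.
In B minor, C# is the supertonic; the diatonic diminished triad there is iio.
With E in the bass the chord is in first inversion, so the figured bass is 6.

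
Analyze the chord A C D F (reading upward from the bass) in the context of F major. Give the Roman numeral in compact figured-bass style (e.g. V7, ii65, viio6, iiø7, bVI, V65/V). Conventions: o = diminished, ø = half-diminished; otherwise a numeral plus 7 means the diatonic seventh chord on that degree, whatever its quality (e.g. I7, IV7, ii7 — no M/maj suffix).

vi43

The pitches D-F-A-C form a minor seventh chord rooted on D.
In F major, D is the submediant; the diatonic minor seventh chord there is vi7.
With A in the bass the chord is in second inversion, so the figured bass is 43.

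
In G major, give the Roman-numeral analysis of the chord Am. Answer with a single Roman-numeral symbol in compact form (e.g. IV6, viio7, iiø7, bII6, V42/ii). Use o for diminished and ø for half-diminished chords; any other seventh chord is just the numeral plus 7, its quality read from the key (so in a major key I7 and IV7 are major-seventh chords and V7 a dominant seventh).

The pitches A-C-E form a minor triad rooted on A.
In G major, A is the supertonic; the diatonic minor triad there is ii.

ii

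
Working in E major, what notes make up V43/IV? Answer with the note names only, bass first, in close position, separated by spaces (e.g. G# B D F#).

B D E G#

V43/IV is a secondary dominant — the dominant seventh of IV. IV in E major is A, so the applied chord's root is E, a perfect fifth above.
Building a dominant seventh chord on E gives E-G#-B-D.
The figured bass 43 indicates second inversion, placing the fifth (B) in the bass: B-D-E-G#.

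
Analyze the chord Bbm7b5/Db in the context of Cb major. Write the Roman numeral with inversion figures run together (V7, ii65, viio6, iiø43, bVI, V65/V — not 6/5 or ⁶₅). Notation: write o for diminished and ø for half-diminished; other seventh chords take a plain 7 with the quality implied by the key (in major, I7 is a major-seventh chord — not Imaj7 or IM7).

The pitches Bb-Db-Fb-Ab form a half-diminished seventh chord rooted on Bb.
In Cb major, Bb is the leading tone; the diatonic half-diminished seventh chord there is viiø7.
With Db in the bass the chord is in first inversion, so the figured bass is 65.

viiø65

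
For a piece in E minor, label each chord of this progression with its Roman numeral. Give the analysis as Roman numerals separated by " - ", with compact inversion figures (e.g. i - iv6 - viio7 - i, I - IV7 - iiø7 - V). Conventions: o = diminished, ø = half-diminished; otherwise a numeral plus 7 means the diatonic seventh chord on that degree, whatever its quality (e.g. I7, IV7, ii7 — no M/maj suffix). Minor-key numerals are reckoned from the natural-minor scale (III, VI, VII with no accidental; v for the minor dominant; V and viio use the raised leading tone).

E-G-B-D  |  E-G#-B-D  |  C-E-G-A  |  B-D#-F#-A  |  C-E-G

E-G-B-D: minor seventh chord on E = scale degree 1 → i7.
E-G#-B-D: chromatic; E is V of iv, so V7/iv.
C-E-G-A has root A, degree 4 in E minor, so iv65.
B-D#-F#-A has root B, degree 5 in E minor, so V7.
C-E-G: major triad on C = scale degree 6 → VI.

i7 - V7/iv - iv65 - V7 - VI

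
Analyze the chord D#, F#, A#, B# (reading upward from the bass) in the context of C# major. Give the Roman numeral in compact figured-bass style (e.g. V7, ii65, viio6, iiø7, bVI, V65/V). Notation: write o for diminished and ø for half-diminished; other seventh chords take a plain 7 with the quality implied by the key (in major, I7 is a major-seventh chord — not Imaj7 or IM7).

Stacked in thirds the chord is B#-D#-F#-A#: a half-diminished seventh chord on B#.
In C# major, B# is the leading tone; the diatonic half-diminished seventh chord there is viiø7.
With D# in the bass the chord is in first inversion, so the figured bass is 65.

viiø65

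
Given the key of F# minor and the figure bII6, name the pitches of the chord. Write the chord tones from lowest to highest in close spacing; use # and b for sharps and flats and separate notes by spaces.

bII6 is the Neapolitan sixth — a major triad on the lowered second degree, here in its customary first inversion. In F# minor that root is G.
So the chord is G-B-D.
The figured bass 6 indicates first inversion, placing the third (B) in the bass: B-D-G.

B D G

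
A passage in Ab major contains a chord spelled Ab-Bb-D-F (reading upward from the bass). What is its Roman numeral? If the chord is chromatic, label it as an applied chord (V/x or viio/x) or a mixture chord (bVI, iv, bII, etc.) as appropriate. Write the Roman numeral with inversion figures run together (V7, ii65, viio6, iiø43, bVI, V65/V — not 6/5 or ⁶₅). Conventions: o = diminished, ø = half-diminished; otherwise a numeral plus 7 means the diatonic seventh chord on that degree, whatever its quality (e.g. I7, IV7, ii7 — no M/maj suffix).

Stacked in thirds the chord is Bb-D-F-Ab: a dominant seventh chord on Bb.
Bb is not a diatonic chord root with this quality in Ab major, but it lies a perfect fifth above Eb (V), so the chord functions as an applied dominant of V.
With Ab in the bass the chord is in third inversion, so the figured bass is 42.

V42/V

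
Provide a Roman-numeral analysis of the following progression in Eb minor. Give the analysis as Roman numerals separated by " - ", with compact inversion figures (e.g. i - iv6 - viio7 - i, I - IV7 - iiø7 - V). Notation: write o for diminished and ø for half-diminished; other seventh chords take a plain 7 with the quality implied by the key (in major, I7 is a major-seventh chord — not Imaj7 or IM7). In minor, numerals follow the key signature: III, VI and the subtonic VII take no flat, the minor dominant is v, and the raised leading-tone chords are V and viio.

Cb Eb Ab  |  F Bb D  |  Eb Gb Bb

iv6 - V64 - i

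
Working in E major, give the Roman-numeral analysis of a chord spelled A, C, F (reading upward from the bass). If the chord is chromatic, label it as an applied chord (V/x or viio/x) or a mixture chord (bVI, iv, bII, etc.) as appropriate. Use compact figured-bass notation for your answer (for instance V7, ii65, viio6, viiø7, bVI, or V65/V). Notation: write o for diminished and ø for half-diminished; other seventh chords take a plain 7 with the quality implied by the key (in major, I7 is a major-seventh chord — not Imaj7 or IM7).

bII6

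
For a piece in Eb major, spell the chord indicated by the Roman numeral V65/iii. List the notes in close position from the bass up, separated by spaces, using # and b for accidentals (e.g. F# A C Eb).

The slash means an applied dominant: we want the dominant of iii. In Eb major, iii is G minor, and its dominant is built on D.
Building a dominant seventh chord on D gives D-F#-A-C.
The figured bass 65 indicates first inversion, placing the third (F#) in the bass: F#-A-C-D.

F# A C D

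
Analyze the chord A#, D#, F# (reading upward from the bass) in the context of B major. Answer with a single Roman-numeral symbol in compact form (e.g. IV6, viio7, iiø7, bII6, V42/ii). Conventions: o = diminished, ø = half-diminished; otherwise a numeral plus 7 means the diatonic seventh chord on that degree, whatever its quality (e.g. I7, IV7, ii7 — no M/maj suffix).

Stacked in thirds the chord is D#-F#-A#: a minor triad on D#.
In B major, D# is the mediant; the diatonic minor triad there is iii.
With A# in the bass the chord is in second inversion, so the figured bass is 64.

iii64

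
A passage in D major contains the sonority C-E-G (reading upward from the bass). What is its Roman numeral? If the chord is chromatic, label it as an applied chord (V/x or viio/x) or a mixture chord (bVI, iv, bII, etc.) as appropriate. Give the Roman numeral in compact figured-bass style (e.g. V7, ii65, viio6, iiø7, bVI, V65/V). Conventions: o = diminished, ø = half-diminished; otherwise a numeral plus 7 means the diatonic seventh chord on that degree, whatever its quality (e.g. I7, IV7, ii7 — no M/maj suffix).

bVII

Stacked in thirds the chord is C-E-G: a major triad on C.
C is the lowered seventh degree of D major (diatonic 7 would be C#). This is a major triad on the lowered seventh degree (the subtonic), borrowed from the parallel minor.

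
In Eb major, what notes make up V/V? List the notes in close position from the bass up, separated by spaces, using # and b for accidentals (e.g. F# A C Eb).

F A C

V/V is a secondary dominant — the dominant triad of V. V in Eb major is Bb, so the applied chord's root is F, a perfect fifth above.
Building a major triad on F gives F-A-C.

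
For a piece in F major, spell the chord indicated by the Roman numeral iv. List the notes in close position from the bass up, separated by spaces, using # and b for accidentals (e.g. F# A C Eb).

iv is the minor subdominant, borrowed from the parallel minor. In F major that root is Bb.
So the chord is Bb-Db-F.

Bb Db F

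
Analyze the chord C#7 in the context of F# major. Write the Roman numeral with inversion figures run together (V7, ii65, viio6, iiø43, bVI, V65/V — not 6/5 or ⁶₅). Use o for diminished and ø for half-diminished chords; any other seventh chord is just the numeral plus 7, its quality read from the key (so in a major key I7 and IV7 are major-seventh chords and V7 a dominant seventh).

Stacked in thirds the chord is C#-E#-G#-B: a dominant seventh chord on C#.
In F# major, C# is the dominant; the diatonic dominant seventh chord there is V7.

V7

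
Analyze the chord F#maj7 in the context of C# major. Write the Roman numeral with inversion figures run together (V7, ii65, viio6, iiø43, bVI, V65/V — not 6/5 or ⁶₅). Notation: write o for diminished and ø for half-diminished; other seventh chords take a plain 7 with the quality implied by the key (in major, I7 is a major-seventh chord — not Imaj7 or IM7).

IV7

The pitches F#-A#-C#-E# form a major seventh chord rooted on F#.
F# is scale degree 4 in C# major, and a major seventh chord on that degree is written IV7.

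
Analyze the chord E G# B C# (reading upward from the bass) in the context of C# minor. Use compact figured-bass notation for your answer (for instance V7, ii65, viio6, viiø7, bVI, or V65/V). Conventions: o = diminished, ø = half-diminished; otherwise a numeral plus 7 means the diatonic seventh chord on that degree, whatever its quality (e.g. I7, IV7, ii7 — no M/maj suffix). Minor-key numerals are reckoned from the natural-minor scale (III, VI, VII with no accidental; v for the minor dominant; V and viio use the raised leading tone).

The pitches C#-E-G#-B form a minor seventh chord rooted on C#.
In C# minor, C# is the tonic; the diatonic minor seventh chord there is i7.
With E in the bass the chord is in first inversion, so the figured bass is 65.

i65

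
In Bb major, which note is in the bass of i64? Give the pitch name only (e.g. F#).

F

i in Bb major has root Bb; the chord is Bb-Db-F.
The figure 64 means second inversion — the fifth is in the bass.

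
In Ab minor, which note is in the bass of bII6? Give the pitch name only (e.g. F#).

Db

bII in Ab minor has root Bbb; the chord is Bbb-Db-Fb.
The figure 6 means first inversion — the third is in the bass.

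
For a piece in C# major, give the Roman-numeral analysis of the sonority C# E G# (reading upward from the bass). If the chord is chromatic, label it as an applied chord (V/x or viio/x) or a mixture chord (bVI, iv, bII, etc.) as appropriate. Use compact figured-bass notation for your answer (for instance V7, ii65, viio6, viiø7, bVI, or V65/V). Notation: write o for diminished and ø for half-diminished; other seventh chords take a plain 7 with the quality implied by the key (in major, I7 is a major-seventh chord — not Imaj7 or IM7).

Stacked in thirds the chord is C#-E-G#: a minor triad on C#.
C# is the first degree of C# major. This is the minor tonic, borrowed from the parallel minor.

i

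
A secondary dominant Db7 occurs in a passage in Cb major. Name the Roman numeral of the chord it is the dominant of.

The chord is a dominant seventh chord on Db.
A dominant resolves down a perfect fifth: Db → Gb. In Cb major, Gb is scale degree 5, i.e. V.

V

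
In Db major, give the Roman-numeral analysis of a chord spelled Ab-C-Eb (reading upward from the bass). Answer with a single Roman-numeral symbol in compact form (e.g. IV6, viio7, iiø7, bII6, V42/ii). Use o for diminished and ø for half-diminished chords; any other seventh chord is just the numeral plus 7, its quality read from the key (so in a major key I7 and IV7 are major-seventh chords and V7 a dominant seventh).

Stacked in thirds the chord is Ab-C-Eb: a major triad on Ab.
Ab is scale degree 5 in Db major, and a major triad on that degree is written V.

V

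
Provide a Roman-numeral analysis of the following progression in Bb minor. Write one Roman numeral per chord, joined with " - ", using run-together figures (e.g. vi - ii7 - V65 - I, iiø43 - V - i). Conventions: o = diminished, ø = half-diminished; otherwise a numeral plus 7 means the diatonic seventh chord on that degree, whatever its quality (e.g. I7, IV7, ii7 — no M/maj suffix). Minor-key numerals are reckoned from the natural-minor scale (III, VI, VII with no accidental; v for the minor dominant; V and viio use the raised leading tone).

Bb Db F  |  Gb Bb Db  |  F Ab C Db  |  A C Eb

Bb-Db-F has root Bb, degree 1 in Bb minor, so i.
Gb-Bb-Db: major triad on Gb = scale degree 6 → VI.
F-Ab-C-Db: major seventh chord on Db = scale degree 3 → III65.
A-C-Eb: diminished triad on A = scale degree 7 → viio.

i - VI - III65 - viio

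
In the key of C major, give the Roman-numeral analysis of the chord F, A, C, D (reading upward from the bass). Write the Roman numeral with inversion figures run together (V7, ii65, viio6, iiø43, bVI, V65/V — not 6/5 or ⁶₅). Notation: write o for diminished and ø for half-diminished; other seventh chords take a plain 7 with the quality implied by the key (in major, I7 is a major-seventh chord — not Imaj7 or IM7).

ii65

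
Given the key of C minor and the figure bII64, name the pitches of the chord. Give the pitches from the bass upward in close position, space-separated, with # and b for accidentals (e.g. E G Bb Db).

Ab Db F

bII64 is the Neapolitan chord — a major triad on the lowered second degree. In C minor that root is Db.
So the chord is Db-F-Ab, a major triad.
With the 64 figure the chord is in second inversion; from the bass Ab upward in close position it reads Ab-Db-F.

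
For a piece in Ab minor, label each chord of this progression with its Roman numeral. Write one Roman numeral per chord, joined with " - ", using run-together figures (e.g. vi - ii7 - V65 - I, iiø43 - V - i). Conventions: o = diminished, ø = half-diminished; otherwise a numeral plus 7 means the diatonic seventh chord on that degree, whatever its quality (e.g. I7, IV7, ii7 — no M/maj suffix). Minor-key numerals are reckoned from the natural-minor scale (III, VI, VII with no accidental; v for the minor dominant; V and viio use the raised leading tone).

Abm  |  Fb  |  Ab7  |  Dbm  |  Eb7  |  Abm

i - VI - V7/iv - iv - V7 - i

Abm has root Ab, degree 1 in Ab minor, so i.
Fb has root Fb, degree 6 in Ab minor, so VI.
Ab7: chromatic; Ab is V of iv, so V7/iv.
Dbm: root Db is the subdominant; minor triad there is iv.
Eb7: dominant seventh chord on Eb = scale degree 5 → V7.
Abm: minor triad on Ab = scale degree 1 → i.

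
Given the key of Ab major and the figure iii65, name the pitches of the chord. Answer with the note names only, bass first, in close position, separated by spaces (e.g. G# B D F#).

Eb G Bb C

In Ab major, the mediant is C, and the diatonic chord built there is a minor seventh chord.
That chord is spelled C-Eb-G-Bb.
The figured bass 65 indicates first inversion, placing the third (Eb) in the bass: Eb-G-Bb-C.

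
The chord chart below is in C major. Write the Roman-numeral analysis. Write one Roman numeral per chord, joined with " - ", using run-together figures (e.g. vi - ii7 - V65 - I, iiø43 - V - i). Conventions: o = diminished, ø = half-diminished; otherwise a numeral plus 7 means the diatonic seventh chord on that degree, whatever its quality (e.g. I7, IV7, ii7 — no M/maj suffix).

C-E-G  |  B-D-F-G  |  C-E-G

C-E-G: major triad on C = scale degree 1 → I.
B-D-F-G: dominant seventh chord on G = scale degree 5 → V65.
C-E-G: root C is the tonic; major triad there is I.

I - V65 - I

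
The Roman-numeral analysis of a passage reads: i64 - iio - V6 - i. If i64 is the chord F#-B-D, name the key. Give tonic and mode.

B minor

The anchor chord is a minor triad on B, labeled i64.
If B is scale degree 1 and the mode makes that degree carry a minor triad, the tonic is B and the mode is minor.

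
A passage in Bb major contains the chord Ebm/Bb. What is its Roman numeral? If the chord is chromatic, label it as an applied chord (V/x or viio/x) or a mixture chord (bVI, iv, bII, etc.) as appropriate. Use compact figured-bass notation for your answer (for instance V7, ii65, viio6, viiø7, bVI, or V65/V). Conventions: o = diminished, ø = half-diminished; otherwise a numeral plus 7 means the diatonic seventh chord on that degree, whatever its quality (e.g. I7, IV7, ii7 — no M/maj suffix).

The pitches Eb-Gb-Bb form a minor triad rooted on Eb.
Eb is the fourth degree of Bb major. This is the minor subdominant, borrowed from the parallel minor.
With Bb in the bass the chord is in second inversion, so the figured bass is 64.

iv64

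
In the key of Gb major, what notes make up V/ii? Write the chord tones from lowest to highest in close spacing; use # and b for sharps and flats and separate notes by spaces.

V/ii is a secondary dominant — the dominant triad of ii. ii in Gb major is Ab, so the applied chord's root is Eb, a perfect fifth above.
Building a major triad on Eb gives Eb-G-Bb.

Eb G Bb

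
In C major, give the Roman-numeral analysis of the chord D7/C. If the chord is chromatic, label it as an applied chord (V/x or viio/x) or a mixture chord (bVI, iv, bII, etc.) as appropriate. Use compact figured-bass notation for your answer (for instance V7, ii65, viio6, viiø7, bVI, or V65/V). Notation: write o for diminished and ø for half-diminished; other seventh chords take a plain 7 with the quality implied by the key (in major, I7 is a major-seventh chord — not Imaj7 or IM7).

The pitches D-F#-A-C form a dominant seventh chord rooted on D.
D is not a diatonic chord root with this quality in C major, but it lies a perfect fifth above G (V), so the chord functions as an applied dominant of V.
With C in the bass the chord is in third inversion, so the figured bass is 42.

V42/V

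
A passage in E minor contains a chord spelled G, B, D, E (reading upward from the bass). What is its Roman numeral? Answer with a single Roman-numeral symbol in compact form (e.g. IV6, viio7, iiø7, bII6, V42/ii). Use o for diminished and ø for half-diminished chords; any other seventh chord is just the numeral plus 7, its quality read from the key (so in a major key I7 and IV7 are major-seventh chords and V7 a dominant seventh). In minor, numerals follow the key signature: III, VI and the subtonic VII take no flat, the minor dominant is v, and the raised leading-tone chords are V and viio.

The pitches E-G-B-D form a minor seventh chord rooted on E.
E is scale degree 1 in E minor, and a minor seventh chord on that degree is written i7.
With G in the bass the chord is in first inversion, so the figured bass is 65.

i65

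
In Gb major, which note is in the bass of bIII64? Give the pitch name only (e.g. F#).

Fb

bIII in Gb major has root Bbb; the chord is Bbb-Db-Fb.
The figure 64 means second inversion — the fifth is in the bass.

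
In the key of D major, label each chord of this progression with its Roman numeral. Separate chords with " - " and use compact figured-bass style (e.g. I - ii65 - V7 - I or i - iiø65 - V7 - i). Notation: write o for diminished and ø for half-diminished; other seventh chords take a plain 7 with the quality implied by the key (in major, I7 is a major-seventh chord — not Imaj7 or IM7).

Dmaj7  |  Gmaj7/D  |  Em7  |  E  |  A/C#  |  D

Dmaj7: major seventh chord on D = scale degree 1 → I7.
Gmaj7/D has root G, degree 4 in D major, so IV43.
Em7 has root E, degree 2 in D major, so ii7.
E: a major triad on E, the applied dominant of V → V/V.
A/C#: root A is the dominant; major triad there is V6.
D has root D, degree 1 in D major, so I.

I7 - IV43 - ii7 - V/V - V6 - I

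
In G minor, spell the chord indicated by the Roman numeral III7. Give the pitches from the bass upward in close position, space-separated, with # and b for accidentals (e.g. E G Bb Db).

Bb D F A

In G minor, the mediant is Bb, and the diatonic chord built there is a major seventh chord.
Stacking thirds from Bb gives Bb-D-F-A.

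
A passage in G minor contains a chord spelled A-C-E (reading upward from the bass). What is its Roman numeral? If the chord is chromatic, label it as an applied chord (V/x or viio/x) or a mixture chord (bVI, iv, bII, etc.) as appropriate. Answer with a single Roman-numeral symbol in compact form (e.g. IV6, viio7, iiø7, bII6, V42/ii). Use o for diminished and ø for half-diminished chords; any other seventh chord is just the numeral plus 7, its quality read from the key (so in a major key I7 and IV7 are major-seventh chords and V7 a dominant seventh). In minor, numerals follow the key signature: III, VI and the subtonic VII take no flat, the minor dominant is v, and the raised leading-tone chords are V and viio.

Stacked in thirds the chord is A-C-E: a minor triad on A.
A is the second degree of G minor. This is the minor supertonic, borrowed from the parallel major (the Dorian ii).

ii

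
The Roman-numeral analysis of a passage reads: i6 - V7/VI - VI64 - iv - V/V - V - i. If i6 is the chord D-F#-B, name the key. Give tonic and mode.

i6 is given as D-F#-B — a minor triad with root B.
If B is scale degree 1 and the mode makes that degree carry a minor triad, the tonic is B and the mode is minor.

B minor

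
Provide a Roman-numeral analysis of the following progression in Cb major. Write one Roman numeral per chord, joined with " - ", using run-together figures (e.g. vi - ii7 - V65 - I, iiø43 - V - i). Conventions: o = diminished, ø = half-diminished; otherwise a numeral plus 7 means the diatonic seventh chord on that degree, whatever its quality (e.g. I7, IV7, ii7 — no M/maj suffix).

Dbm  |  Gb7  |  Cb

Dbm: root Db is the supertonic; minor triad there is ii.
Gb7 has root Gb, degree 5 in Cb major, so V7.
Cb has root Cb, degree 1 in Cb major, so I.

ii - V7 - I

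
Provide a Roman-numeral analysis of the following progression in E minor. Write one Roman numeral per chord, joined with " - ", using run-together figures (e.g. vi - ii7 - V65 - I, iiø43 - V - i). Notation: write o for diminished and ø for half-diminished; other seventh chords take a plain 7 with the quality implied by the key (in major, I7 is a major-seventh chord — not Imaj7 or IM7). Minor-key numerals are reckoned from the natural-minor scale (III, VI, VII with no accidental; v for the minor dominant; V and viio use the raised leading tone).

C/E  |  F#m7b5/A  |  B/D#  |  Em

VI6 - iiø65 - V6 - i

C/E: root C is the submediant; major triad there is VI6.
F#m7b5/A has root F#, degree 2 in E minor, so iiø65.
B/D# has root B, degree 5 in E minor, so V6.
Em: root E is the tonic; minor triad there is i.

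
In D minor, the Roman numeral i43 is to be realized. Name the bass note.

i in D minor has root D; the chord is D-F-A-C.
The figure 43 means second inversion — the fifth is in the bass.

A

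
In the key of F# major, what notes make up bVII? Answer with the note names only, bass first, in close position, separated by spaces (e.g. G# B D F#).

E G# B

Scale degree 7 in F# major is E#; lowering it a half step gives E. bVII is a major triad on the lowered seventh degree (the subtonic), borrowed from the parallel minor.
So the chord is E-G#-B.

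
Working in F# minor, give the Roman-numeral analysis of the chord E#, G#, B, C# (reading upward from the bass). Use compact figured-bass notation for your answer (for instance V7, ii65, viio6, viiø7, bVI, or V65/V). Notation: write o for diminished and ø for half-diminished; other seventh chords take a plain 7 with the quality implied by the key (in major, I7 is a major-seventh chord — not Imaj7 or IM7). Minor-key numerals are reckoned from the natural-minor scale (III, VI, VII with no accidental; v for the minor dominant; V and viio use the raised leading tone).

V65

Stacked in thirds the chord is C#-E#-G#-B: a dominant seventh chord on C#.
In F# minor, C# is the dominant; the diatonic dominant seventh chord there is V7.
With E# in the bass the chord is in first inversion, so the figured bass is 65.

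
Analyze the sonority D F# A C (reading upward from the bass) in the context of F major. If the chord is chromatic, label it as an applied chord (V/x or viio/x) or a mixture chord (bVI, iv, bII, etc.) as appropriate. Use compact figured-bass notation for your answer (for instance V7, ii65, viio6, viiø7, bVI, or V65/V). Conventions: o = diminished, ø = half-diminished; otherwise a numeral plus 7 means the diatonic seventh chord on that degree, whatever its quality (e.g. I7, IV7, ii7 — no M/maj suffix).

Stacked in thirds the chord is D-F#-A-C: a dominant seventh chord on D.
D is not a diatonic chord root with this quality in F major, but it lies a perfect fifth above G (ii), so the chord functions as an applied dominant of ii.

V7/ii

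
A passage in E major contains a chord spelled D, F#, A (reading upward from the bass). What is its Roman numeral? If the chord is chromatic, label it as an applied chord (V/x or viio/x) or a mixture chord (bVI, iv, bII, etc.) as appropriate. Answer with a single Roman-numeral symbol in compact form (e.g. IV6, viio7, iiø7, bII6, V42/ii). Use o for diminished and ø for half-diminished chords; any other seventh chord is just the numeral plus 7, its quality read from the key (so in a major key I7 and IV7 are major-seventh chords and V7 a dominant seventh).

bVII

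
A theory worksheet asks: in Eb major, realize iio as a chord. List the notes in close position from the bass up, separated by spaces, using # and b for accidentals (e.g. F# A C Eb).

iio is the diminished supertonic triad, borrowed from the parallel minor. In Eb major that root is F.
So the chord is F-Ab-Cb.

F Ab Cb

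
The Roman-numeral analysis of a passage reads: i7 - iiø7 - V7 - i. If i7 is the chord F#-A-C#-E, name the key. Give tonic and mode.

F# minor

The anchor chord is a minor seventh chord on F#, labeled i7.
If F# is scale degree 1 and the mode makes that degree carry a minor seventh chord, the tonic is F# and the mode is minor.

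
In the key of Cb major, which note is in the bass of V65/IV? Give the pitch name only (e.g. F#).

Eb

The applied chord V65/IV is rooted on Cb: Cb-Eb-Gb-Bbb.
The figure 65 means first inversion — the third is in the bass.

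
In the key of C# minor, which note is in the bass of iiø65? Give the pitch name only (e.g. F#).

iiø in C# minor has root D#; the chord is D#-F#-A-C#.
The figure 65 means first inversion — the third is in the bass.

F#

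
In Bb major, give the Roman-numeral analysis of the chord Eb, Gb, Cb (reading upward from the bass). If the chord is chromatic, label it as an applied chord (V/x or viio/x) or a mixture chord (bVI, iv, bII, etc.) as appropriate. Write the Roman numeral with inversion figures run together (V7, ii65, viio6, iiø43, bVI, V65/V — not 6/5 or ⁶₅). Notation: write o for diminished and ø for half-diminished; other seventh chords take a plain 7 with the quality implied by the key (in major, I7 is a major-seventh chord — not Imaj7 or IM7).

bII6

The pitches Cb-Eb-Gb form a major triad rooted on Cb.
Cb is the lowered second degree of Bb major (diatonic 2 would be C). This is the Neapolitan sixth — a major triad on the lowered second degree, here in its customary first inversion.
With Eb in the bass the chord is in first inversion, so the figured bass is 6.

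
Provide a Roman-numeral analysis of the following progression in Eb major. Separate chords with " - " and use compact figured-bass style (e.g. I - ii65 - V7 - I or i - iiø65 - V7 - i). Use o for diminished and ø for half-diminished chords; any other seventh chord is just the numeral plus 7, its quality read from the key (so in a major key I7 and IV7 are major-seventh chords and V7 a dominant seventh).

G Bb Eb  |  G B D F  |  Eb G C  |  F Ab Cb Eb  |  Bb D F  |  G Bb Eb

I6 - V7/vi - vi6 - iiø7 - V - I6

G-Bb-Eb: major triad on Eb = scale degree 1 → I6.
G-B-D-F: a dominant seventh chord on G, the applied dominant of vi → V7/vi.
Eb-G-C: minor triad on C = scale degree 6 → vi6.
F-Ab-Cb-Eb: half-diminished seventh chord on F — chromatic; iiø7 (borrowed from the parallel minor).
Bb-D-F: major triad on Bb = scale degree 5 → V.
G-Bb-Eb has root Eb, degree 1 in Eb major, so I6.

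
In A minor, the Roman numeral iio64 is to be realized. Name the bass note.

F

iio in A minor has root B; the chord is B-D-F.
The figure 64 means second inversion — the fifth is in the bass.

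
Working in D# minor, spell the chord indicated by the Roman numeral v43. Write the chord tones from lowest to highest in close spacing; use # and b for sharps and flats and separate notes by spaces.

E# G# A# C#

The numeral's case and figure indicate a minor seventh chord. In D# minor its root, the fifth degree, is A#.
That chord is spelled A#-C#-E#-G#.
The figured bass 43 indicates second inversion, placing the fifth (E#) in the bass: E#-G#-A#-C#.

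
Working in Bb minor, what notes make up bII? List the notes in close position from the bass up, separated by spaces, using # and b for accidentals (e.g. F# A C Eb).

Cb Eb Gb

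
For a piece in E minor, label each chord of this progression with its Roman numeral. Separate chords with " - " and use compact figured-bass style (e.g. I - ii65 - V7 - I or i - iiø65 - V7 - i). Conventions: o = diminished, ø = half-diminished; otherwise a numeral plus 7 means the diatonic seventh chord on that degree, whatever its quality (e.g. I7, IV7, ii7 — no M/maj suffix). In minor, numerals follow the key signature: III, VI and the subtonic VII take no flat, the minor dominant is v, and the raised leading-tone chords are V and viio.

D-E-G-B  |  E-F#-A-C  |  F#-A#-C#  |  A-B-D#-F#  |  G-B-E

i42 - iiø42 - V/V - V42 - i6

D-E-G-B: root E is the tonic; minor seventh chord there is i42.
E-F#-A-C: root F# is the supertonic; half-diminished seventh chord there is iiø42.
F#-A#-C# is the secondary dominant of V (major triad on F#): V/V.
A-B-D#-F#: dominant seventh chord on B = scale degree 5 → V42.
G-B-E: root E is the tonic; minor triad there is i6.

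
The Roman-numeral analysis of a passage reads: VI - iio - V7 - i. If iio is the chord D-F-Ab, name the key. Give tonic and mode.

iio is given as D-F-Ab — a diminished triad with root D.
iio on D implies D is the supertonic; that puts the tonic at C, and the lowercase numeral fits minor mode.

C minor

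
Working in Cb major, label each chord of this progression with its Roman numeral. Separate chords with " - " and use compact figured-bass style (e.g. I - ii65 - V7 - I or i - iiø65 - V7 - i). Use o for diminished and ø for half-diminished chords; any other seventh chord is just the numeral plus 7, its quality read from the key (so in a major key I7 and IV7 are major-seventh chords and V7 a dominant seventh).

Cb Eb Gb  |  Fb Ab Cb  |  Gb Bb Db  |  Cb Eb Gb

I - IV - V - I

Cb-Eb-Gb: root Cb is the tonic; major triad there is I.
Fb-Ab-Cb: root Fb is the subdominant; major triad there is IV.
Gb-Bb-Db has root Gb, degree 5 in Cb major, so V.
Cb-Eb-Gb: major triad on Cb = scale degree 1 → I.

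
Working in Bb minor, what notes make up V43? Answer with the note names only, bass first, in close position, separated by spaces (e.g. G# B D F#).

In Bb minor, the dominant is F. The dominant is major (leading tone raised), so V is a dominant seventh chord.
Stacking thirds from F gives F-A-C-Eb.
The figured bass 43 indicates second inversion, placing the fifth (C) in the bass: C-Eb-F-A.

C Eb F A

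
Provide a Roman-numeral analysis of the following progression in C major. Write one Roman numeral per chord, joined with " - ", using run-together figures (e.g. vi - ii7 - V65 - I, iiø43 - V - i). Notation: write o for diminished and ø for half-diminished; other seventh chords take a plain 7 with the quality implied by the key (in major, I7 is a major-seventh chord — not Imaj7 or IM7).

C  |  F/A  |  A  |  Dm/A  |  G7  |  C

I - IV6 - V/ii - ii64 - V7 - I

C: root C is the tonic; major triad there is I.
F/A: root F is the subdominant; major triad there is IV6.
A is the secondary dominant of ii (major triad on A): V/ii.
Dm/A has root D, degree 2 in C major, so ii64.
G7 has root G, degree 5 in C major, so V7.
C: root C is the tonic; major triad there is I.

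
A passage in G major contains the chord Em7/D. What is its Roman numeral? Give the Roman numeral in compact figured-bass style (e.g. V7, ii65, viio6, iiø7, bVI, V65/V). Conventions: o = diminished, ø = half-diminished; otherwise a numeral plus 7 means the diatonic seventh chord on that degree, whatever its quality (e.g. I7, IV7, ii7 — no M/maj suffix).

vi42

The pitches E-G-B-D form a minor seventh chord rooted on E.
E is scale degree 6 in G major, and a minor seventh chord on that degree is written vi7.
With D in the bass the chord is in third inversion, so the figured bass is 42.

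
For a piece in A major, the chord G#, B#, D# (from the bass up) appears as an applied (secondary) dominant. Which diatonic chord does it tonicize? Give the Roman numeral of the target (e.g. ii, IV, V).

iii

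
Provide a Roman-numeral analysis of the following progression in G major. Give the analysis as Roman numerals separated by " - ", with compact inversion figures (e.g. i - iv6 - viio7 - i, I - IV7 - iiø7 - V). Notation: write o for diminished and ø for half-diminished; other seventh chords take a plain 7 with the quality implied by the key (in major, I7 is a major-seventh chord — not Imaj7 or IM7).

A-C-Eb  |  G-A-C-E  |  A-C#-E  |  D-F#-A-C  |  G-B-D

A-C-Eb: A with this quality isn't in the key; it's iio, borrowed from the parallel minor.
G-A-C-E has root A, degree 2 in G major, so ii42.
A-C#-E: a major triad on A, the applied dominant of V → V/V.
D-F#-A-C: root D is the dominant; dominant seventh chord there is V7.
G-B-D has root G, degree 1 in G major, so I.

iio - ii42 - V/V - V7 - I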